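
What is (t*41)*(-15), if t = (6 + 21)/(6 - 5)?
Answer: -16605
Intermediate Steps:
t = 27 (t = 27/1 = 27*1 = 27)
(t*41)*(-15) = (27*41)*(-15) = 1107*(-15) = -16605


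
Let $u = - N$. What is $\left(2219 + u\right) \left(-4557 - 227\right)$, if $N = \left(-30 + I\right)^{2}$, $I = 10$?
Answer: $-8702096$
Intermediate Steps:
$N = 400$ ($N = \left(-30 + 10\right)^{2} = \left(-20\right)^{2} = 400$)
$u = -400$ ($u = \left(-1\right) 400 = -400$)
$\left(2219 + u\right) \left(-4557 - 227\right) = \left(2219 - 400\right) \left(-4557 - 227\right) = 1819 \left(-4784\right) = -8702096$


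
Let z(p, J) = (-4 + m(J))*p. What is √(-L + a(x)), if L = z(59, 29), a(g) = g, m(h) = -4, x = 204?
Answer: 26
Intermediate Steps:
z(p, J) = -8*p (z(p, J) = (-4 - 4)*p = -8*p)
L = -472 (L = -8*59 = -472)
√(-L + a(x)) = √(-1*(-472) + 204) = √(472 + 204) = √676 = 26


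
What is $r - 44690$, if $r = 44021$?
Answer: $-669$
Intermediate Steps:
$r - 44690 = 44021 - 44690 = -669$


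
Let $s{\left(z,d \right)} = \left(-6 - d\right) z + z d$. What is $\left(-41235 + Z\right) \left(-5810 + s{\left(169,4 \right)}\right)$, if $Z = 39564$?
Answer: $11402904$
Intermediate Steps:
$s{\left(z,d \right)} = d z + z \left(-6 - d\right)$ ($s{\left(z,d \right)} = z \left(-6 - d\right) + d z = d z + z \left(-6 - d\right)$)
$\left(-41235 + Z\right) \left(-5810 + s{\left(169,4 \right)}\right) = \left(-41235 + 39564\right) \left(-5810 - 1014\right) = - 1671 \left(-5810 - 1014\right) = \left(-1671\right) \left(-6824\right) = 11402904$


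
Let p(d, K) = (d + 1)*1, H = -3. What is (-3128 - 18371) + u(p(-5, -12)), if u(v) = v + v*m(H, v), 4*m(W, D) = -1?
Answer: -21502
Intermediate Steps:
m(W, D) = -¼ (m(W, D) = (¼)*(-1) = -¼)
p(d, K) = 1 + d (p(d, K) = (1 + d)*1 = 1 + d)
u(v) = 3*v/4 (u(v) = v + v*(-¼) = v - v/4 = 3*v/4)
(-3128 - 18371) + u(p(-5, -12)) = (-3128 - 18371) + 3*(1 - 5)/4 = -21499 + (¾)*(-4) = -21499 - 3 = -21502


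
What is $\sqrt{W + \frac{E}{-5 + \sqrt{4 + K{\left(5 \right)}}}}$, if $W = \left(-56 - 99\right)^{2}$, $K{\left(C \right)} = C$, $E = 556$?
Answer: $\sqrt{23747} \approx 154.1$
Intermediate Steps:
$W = 24025$ ($W = \left(-155\right)^{2} = 24025$)
$\sqrt{W + \frac{E}{-5 + \sqrt{4 + K{\left(5 \right)}}}} = \sqrt{24025 + \frac{1}{-5 + \sqrt{4 + 5}} \cdot 556} = \sqrt{24025 + \frac{1}{-5 + \sqrt{9}} \cdot 556} = \sqrt{24025 + \frac{1}{-5 + 3} \cdot 556} = \sqrt{24025 + \frac{1}{-2} \cdot 556} = \sqrt{24025 - 278} = \sqrt{23747}$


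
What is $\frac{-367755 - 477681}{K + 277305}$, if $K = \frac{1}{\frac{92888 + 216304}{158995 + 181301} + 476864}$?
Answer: $- \frac{2858194035151002}{937494377958287} \approx -3.0488$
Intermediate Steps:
$K = \frac{14179}{6761467539}$ ($K = \frac{1}{\frac{309192}{340296} + 476864} = \frac{1}{309192 \cdot \frac{1}{340296} + 476864} = \frac{1}{\frac{12883}{14179} + 476864} = \frac{1}{\frac{6761467539}{14179}} = \frac{14179}{6761467539} \approx 2.097 \cdot 10^{-6}$)
$\frac{-367755 - 477681}{K + 277305} = \frac{-367755 - 477681}{\frac{14179}{6761467539} + 277305} = - \frac{845436}{\frac{1874988755916574}{6761467539}} = \left(-845436\right) \frac{6761467539}{1874988755916574} = - \frac{2858194035151002}{937494377958287}$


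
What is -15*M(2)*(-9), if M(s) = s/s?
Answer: 135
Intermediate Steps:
M(s) = 1
-15*M(2)*(-9) = -15*1*(-9) = -15*(-9) = 135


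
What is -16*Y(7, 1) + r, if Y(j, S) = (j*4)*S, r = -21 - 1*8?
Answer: -477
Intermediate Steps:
r = -29 (r = -21 - 8 = -29)
Y(j, S) = 4*S*j (Y(j, S) = (4*j)*S = 4*S*j)
-16*Y(7, 1) + r = -64*7 - 29 = -16*28 - 29 = -448 - 29 = -477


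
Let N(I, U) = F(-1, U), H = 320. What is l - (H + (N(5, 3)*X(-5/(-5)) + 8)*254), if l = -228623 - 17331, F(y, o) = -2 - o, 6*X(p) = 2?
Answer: -743648/3 ≈ -2.4788e+5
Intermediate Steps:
X(p) = 1/3 (X(p) = (1/6)*2 = 1/3)
N(I, U) = -2 - U
l = -245954
l - (H + (N(5, 3)*X(-5/(-5)) + 8)*254) = -245954 - (320 + ((-2 - 1*3)*(1/3) + 8)*254) = -245954 - (320 + ((-2 - 3)*(1/3) + 8)*254) = -245954 - (320 + (-5*1/3 + 8)*254) = -245954 - (320 + (-5/3 + 8)*254) = -245954 - (320 + (19/3)*254) = -245954 - (320 + 4826/3) = -245954 - 1*5786/3 = -245954 - 5786/3 = -743648/3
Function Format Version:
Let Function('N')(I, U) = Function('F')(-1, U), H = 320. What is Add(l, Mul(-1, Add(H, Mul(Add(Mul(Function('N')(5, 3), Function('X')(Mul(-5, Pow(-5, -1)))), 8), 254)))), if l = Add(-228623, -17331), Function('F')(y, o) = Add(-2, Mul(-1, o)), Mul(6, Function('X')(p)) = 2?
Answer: Rational(-743648, 3) ≈ -2.4788e+5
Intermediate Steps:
Function('X')(p) = Rational(1, 3) (Function('X')(p) = Mul(Rational(1, 6), 2) = Rational(1, 3))
Function('N')(I, U) = Add(-2, Mul(-1, U))
l = -245954
Add(l, Mul(-1, Add(H, Mul(Add(Mul(Function('N')(5, 3), Function('X')(Mul(-5, Pow(-5, -1)))), 8), 254)))) = Add(-245954, Mul(-1, Add(320, Mul(Add(Mul(Add(-2, Mul(-1, 3)), Rational(1, 3)), 8), 254)))) = Add(-245954, Mul(-1, Add(320, Mul(Add(Mul(Add(-2, -3), Rational(1, 3)), 8), 254)))) = Add(-245954, Mul(-1, Add(320, Mul(Add(Mul(-5, Rational(1, 3)), 8), 254)))) = Add(-245954, Mul(-1, Add(320, Mul(Add(Rational(-5, 3), 8), 254)))) = Add(-245954, Mul(-1, Add(320, Mul(Rational(19, 3), 254)))) = Add(-245954, Mul(-1, Add(320, Rational(4826, 3)))) = Add(-245954, Mul(-1, Rational(5786, 3))) = Add(-245954, Rational(-5786, 3)) = Rational(-743648, 3)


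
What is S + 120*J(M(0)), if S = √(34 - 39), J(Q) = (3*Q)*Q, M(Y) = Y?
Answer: I*√5 ≈ 2.2361*I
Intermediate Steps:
J(Q) = 3*Q²
S = I*√5 (S = √(-5) = I*√5 ≈ 2.2361*I)
S + 120*J(M(0)) = I*√5 + 120*(3*0²) = I*√5 + 120*(3*0) = I*√5 + 120*0 = I*√5 + 0 = I*√5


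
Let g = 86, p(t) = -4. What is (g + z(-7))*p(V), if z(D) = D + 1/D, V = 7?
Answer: -2208/7 ≈ -315.43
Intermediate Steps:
(g + z(-7))*p(V) = (86 + (-7 + 1/(-7)))*(-4) = (86 + (-7 - ⅐))*(-4) = (86 - 50/7)*(-4) = (552/7)*(-4) = -2208/7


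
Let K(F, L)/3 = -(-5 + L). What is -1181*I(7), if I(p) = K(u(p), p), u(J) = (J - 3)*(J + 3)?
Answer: 7086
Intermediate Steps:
u(J) = (-3 + J)*(3 + J)
K(F, L) = 15 - 3*L (K(F, L) = 3*(-(-5 + L)) = 3*(5 - L) = 15 - 3*L)
I(p) = 15 - 3*p
-1181*I(7) = -1181*(15 - 3*7) = -1181*(15 - 21) = -1181*(-6) = 7086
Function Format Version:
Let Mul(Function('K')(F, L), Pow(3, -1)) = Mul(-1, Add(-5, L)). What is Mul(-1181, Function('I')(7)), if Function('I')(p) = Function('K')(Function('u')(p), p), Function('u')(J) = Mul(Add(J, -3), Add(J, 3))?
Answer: 7086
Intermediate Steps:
Function('u')(J) = Mul(Add(-3, J), Add(3, J))
Function('K')(F, L) = Add(15, Mul(-3, L)) (Function('K')(F, L) = Mul(3, Mul(-1, Add(-5, L))) = Mul(3, Add(5, Mul(-1, L))) = Add(15, Mul(-3, L)))
Function('I')(p) = Add(15, Mul(-3, p))
Mul(-1181, Function('I')(7)) = Mul(-1181, Add(15, Mul(-3, 7))) = Mul(-1181, Add(15, -21)) = Mul(-1181, -6) = 7086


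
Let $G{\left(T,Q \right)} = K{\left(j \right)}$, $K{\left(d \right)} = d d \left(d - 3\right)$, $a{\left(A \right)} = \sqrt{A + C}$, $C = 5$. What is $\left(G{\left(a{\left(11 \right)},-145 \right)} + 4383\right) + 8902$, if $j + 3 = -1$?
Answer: $13173$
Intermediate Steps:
$j = -4$ ($j = -3 - 1 = -4$)
$a{\left(A \right)} = \sqrt{5 + A}$ ($a{\left(A \right)} = \sqrt{A + 5} = \sqrt{5 + A}$)
$K{\left(d \right)} = d^{2} \left(-3 + d\right)$
$G{\left(T,Q \right)} = -112$ ($G{\left(T,Q \right)} = \left(-4\right)^{2} \left(-3 - 4\right) = 16 \left(-7\right) = -112$)
$\left(G{\left(a{\left(11 \right)},-145 \right)} + 4383\right) + 8902 = \left(-112 + 4383\right) + 8902 = 4271 + 8902 = 13173$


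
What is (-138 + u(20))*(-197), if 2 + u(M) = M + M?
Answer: 19700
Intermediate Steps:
u(M) = -2 + 2*M (u(M) = -2 + (M + M) = -2 + 2*M)
(-138 + u(20))*(-197) = (-138 + (-2 + 2*20))*(-197) = (-138 + (-2 + 40))*(-197) = (-138 + 38)*(-197) = -100*(-197) = 19700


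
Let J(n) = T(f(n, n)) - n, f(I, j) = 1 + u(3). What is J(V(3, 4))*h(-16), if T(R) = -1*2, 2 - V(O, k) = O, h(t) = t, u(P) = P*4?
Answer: 16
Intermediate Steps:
u(P) = 4*P
V(O, k) = 2 - O
f(I, j) = 13 (f(I, j) = 1 + 4*3 = 1 + 12 = 13)
T(R) = -2
J(n) = -2 - n
J(V(3, 4))*h(-16) = (-2 - (2 - 1*3))*(-16) = (-2 - (2 - 3))*(-16) = (-2 - 1*(-1))*(-16) = (-2 + 1)*(-16) = -1*(-16) = 16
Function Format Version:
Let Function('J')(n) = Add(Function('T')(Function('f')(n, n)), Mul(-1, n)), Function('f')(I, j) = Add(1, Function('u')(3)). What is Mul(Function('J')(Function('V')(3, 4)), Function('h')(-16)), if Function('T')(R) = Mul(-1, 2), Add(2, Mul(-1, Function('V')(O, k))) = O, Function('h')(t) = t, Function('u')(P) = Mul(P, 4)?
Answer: 16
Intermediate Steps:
Function('u')(P) = Mul(4, P)
Function('V')(O, k) = Add(2, Mul(-1, O))
Function('f')(I, j) = 13 (Function('f')(I, j) = Add(1, Mul(4, 3)) = Add(1, 12) = 13)
Function('T')(R) = -2
Function('J')(n) = Add(-2, Mul(-1, n))
Mul(Function('J')(Function('V')(3, 4)), Function('h')(-16)) = Mul(Add(-2, Mul(-1, Add(2, Mul(-1, 3)))), -16) = Mul(Add(-2, Mul(-1, Add(2, -3))), -16) = Mul(Add(-2, Mul(-1, -1)), -16) = Mul(Add(-2, 1), -16) = Mul(-1, -16) = 16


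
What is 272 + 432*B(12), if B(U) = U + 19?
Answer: 13664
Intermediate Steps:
B(U) = 19 + U
272 + 432*B(12) = 272 + 432*(19 + 12) = 272 + 432*31 = 272 + 13392 = 13664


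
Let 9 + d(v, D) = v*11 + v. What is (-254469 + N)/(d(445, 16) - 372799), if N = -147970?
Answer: 402439/367468 ≈ 1.0952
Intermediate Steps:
d(v, D) = -9 + 12*v (d(v, D) = -9 + (v*11 + v) = -9 + (11*v + v) = -9 + 12*v)
(-254469 + N)/(d(445, 16) - 372799) = (-254469 - 147970)/((-9 + 12*445) - 372799) = -402439/((-9 + 5340) - 372799) = -402439/(5331 - 372799) = -402439/(-367468) = -402439*(-1/367468) = 402439/367468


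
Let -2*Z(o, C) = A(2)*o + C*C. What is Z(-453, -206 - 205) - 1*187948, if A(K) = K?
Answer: -543911/2 ≈ -2.7196e+5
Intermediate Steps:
Z(o, C) = -o - C²/2 (Z(o, C) = -(2*o + C*C)/2 = -(2*o + C²)/2 = -(C² + 2*o)/2 = -o - C²/2)
Z(-453, -206 - 205) - 1*187948 = (-1*(-453) - (-206 - 205)²/2) - 1*187948 = (453 - ½*(-411)²) - 187948 = (453 - ½*168921) - 187948 = (453 - 168921/2) - 187948 = -168015/2 - 187948 = -543911/2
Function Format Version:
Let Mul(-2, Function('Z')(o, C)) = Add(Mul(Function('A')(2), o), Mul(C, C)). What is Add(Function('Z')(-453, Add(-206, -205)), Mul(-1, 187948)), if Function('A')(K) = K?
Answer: Rational(-543911, 2) ≈ -2.7196e+5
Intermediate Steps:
Function('Z')(o, C) = Add(Mul(-1, o), Mul(Rational(-1, 2), Pow(C, 2))) (Function('Z')(o, C) = Mul(Rational(-1, 2), Add(Mul(2, o), Mul(C, C))) = Mul(Rational(-1, 2), Add(Mul(2, o), Pow(C, 2))) = Mul(Rational(-1, 2), Add(Pow(C, 2), Mul(2, o))) = Add(Mul(-1, o), Mul(Rational(-1, 2), Pow(C, 2))))
Add(Function('Z')(-453, Add(-206, -205)), Mul(-1, 187948)) = Add(Add(Mul(-1, -453), Mul(Rational(-1, 2), Pow(Add(-206, -205), 2))), Mul(-1, 187948)) = Add(Add(453, Mul(Rational(-1, 2), Pow(-411, 2))), -187948) = Add(Add(453, Mul(Rational(-1, 2), 168921)), -187948) = Add(Add(453, Rational(-168921, 2)), -187948) = Add(Rational(-168015, 2), -187948) = Rational(-543911, 2)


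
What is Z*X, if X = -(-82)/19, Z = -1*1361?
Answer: -111602/19 ≈ -5873.8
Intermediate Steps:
Z = -1361
X = 82/19 (X = -(-82)/19 = -1*(-82/19) = 82/19 ≈ 4.3158)
Z*X = -1361*82/19 = -111602/19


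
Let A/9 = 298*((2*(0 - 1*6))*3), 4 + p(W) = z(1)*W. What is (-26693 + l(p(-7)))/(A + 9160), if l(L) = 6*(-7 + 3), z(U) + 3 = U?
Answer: 26717/87392 ≈ 0.30571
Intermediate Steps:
z(U) = -3 + U
p(W) = -4 - 2*W (p(W) = -4 + (-3 + 1)*W = -4 - 2*W)
A = -96552 (A = 9*(298*((2*(0 - 1*6))*3)) = 9*(298*((2*(0 - 6))*3)) = 9*(298*((2*(-6))*3)) = 9*(298*(-12*3)) = 9*(298*(-36)) = 9*(-10728) = -96552)
l(L) = -24 (l(L) = 6*(-4) = -24)
(-26693 + l(p(-7)))/(A + 9160) = (-26693 - 24)/(-96552 + 9160) = -26717/(-87392) = -26717*(-1/87392) = 26717/87392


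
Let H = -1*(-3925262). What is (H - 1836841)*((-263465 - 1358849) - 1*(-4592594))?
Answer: 6203195127880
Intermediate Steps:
H = 3925262
(H - 1836841)*((-263465 - 1358849) - 1*(-4592594)) = (3925262 - 1836841)*((-263465 - 1358849) - 1*(-4592594)) = 2088421*(-1622314 + 4592594) = 2088421*2970280 = 6203195127880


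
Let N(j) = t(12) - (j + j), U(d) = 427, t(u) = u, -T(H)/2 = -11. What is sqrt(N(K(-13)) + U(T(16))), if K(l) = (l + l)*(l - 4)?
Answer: I*sqrt(445) ≈ 21.095*I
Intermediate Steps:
T(H) = 22 (T(H) = -2*(-11) = 22)
K(l) = 2*l*(-4 + l) (K(l) = (2*l)*(-4 + l) = 2*l*(-4 + l))
N(j) = 12 - 2*j (N(j) = 12 - (j + j) = 12 - 2*j)
sqrt(N(K(-13)) + U(T(16))) = sqrt((12 - 4*(-13)*(-4 - 13)) + 427) = sqrt((12 - 4*(-13)*(-17)) + 427) = sqrt((12 - 2*442) + 427) = sqrt((12 - 884) + 427) = sqrt(-872 + 427) = sqrt(-445) = I*sqrt(445)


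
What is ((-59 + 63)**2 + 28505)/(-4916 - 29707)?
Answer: -3169/3847 ≈ -0.82376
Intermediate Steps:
((-59 + 63)**2 + 28505)/(-4916 - 29707) = (4**2 + 28505)/(-34623) = (16 + 28505)*(-1/34623) = 28521*(-1/34623) = -3169/3847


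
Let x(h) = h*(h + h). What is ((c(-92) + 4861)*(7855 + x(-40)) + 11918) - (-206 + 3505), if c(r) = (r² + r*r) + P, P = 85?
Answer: 241825689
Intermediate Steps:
c(r) = 85 + 2*r² (c(r) = (r² + r*r) + 85 = (r² + r²) + 85 = 2*r² + 85 = 85 + 2*r²)
x(h) = 2*h² (x(h) = h*(2*h) = 2*h²)
((c(-92) + 4861)*(7855 + x(-40)) + 11918) - (-206 + 3505) = (((85 + 2*(-92)²) + 4861)*(7855 + 2*(-40)²) + 11918) - (-206 + 3505) = (((85 + 2*8464) + 4861)*(7855 + 2*1600) + 11918) - 1*3299 = (((85 + 16928) + 4861)*(7855 + 3200) + 11918) - 3299 = ((17013 + 4861)*11055 + 11918) - 3299 = (21874*11055 + 11918) - 3299 = (241817070 + 11918) - 3299 = 241828988 - 3299 = 241825689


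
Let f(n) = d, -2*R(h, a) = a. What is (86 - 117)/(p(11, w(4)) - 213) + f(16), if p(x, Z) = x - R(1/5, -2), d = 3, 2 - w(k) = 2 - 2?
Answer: 640/203 ≈ 3.1527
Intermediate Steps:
w(k) = 2 (w(k) = 2 - (2 - 2) = 2 - 1*0 = 2 + 0 = 2)
R(h, a) = -a/2
f(n) = 3
p(x, Z) = -1 + x (p(x, Z) = x - (-1)*(-2)/2 = x - 1*1 = x - 1 = -1 + x)
(86 - 117)/(p(11, w(4)) - 213) + f(16) = (86 - 117)/((-1 + 11) - 213) + 3 = -31/(10 - 213) + 3 = -31/(-203) + 3 = -1/203*(-31) + 3 = 31/203 + 3 = 640/203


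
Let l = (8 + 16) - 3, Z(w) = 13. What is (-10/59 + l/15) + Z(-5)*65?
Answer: 249638/295 ≈ 846.23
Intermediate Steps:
l = 21 (l = 24 - 3 = 21)
(-10/59 + l/15) + Z(-5)*65 = (-10/59 + 21/15) + 13*65 = (-10*1/59 + 21*(1/15)) + 845 = (-10/59 + 7/5) + 845 = 363/295 + 845 = 249638/295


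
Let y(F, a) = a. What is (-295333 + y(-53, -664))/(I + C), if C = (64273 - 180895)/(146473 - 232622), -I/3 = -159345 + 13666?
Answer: -822575663/1214529585 ≈ -0.67728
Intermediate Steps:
I = 437037 (I = -3*(-159345 + 13666) = -3*(-145679) = 437037)
C = 3762/2779 (C = -116622/(-86149) = -116622*(-1/86149) = 3762/2779 ≈ 1.3537)
(-295333 + y(-53, -664))/(I + C) = (-295333 - 664)/(437037 + 3762/2779) = -295997/1214529585/2779 = -295997*2779/1214529585 = -822575663/1214529585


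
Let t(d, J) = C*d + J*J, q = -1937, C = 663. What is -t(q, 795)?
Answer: 652206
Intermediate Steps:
t(d, J) = J² + 663*d (t(d, J) = 663*d + J*J = 663*d + J² = J² + 663*d)
-t(q, 795) = -(795² + 663*(-1937)) = -(632025 - 1284231) = -1*(-652206) = 652206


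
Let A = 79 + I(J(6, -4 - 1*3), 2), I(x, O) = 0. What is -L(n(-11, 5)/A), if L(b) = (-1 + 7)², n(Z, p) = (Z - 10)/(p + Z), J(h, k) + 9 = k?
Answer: -36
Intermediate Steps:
J(h, k) = -9 + k
n(Z, p) = (-10 + Z)/(Z + p)
A = 79 (A = 79 + 0 = 79)
L(b) = 36 (L(b) = 6² = 36)
-L(n(-11, 5)/A) = -1*36 = -36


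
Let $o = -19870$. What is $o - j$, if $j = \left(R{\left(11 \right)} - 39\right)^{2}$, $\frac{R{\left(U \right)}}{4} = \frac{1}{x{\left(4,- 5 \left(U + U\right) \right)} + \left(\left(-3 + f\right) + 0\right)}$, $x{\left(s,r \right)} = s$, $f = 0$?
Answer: $-21095$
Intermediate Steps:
$R{\left(U \right)} = 4$ ($R{\left(U \right)} = \frac{4}{4 + \left(\left(-3 + 0\right) + 0\right)} = \frac{4}{4 + \left(-3 + 0\right)} = \frac{4}{4 - 3} = \frac{4}{1} = 4 \cdot 1 = 4$)
$j = 1225$ ($j = \left(4 - 39\right)^{2} = \left(-35\right)^{2} = 1225$)
$o - j = -19870 - 1225 = -21095$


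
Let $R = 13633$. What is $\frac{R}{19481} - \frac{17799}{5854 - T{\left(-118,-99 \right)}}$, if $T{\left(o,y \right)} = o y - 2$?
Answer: $\frac{142056059}{37832102} \approx 3.7549$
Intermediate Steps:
$T{\left(o,y \right)} = -2 + o y$
$\frac{R}{19481} - \frac{17799}{5854 - T{\left(-118,-99 \right)}} = \frac{13633}{19481} - \frac{17799}{5854 - \left(-2 - -11682\right)} = 13633 \cdot \frac{1}{19481} - \frac{17799}{5854 - \left(-2 + 11682\right)} = \frac{13633}{19481} - \frac{17799}{5854 - 11680} = \frac{13633}{19481} - \frac{17799}{-5826} = \frac{13633}{19481} - - \frac{5933}{1942} = \frac{13633}{19481} + \frac{5933}{1942} = \frac{142056059}{37832102}$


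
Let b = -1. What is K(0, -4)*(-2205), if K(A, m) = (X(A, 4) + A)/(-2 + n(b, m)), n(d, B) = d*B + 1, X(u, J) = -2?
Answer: 1470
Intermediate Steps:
n(d, B) = 1 + B*d (n(d, B) = B*d + 1 = 1 + B*d)
K(A, m) = (-2 + A)/(-1 - m) (K(A, m) = (-2 + A)/(-2 + (1 + m*(-1))) = (-2 + A)/(-2 + (1 - m)) = (-2 + A)/(-1 - m))
K(0, -4)*(-2205) = ((2 - 1*0)/(1 - 4))*(-2205) = ((2 + 0)/(-3))*(-2205) = -⅓*2*(-2205) = -⅔*(-2205) = 1470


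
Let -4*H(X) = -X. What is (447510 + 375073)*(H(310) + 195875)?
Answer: 322374390615/2 ≈ 1.6119e+11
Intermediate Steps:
H(X) = X/4 (H(X) = -(-1)*X/4 = X/4)
(447510 + 375073)*(H(310) + 195875) = (447510 + 375073)*((¼)*310 + 195875) = 822583*(155/2 + 195875) = 822583*(391905/2) = 322374390615/2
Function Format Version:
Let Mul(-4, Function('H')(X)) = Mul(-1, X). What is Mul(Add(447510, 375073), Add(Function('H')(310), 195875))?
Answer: Rational(322374390615, 2) ≈ 1.6119e+11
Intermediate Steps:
Function('H')(X) = Mul(Rational(1, 4), X) (Function('H')(X) = Mul(Rational(-1, 4), Mul(-1, X)) = Mul(Rational(1, 4), X))
Mul(Add(447510, 375073), Add(Function('H')(310), 195875)) = Mul(Add(447510, 375073), Add(Mul(Rational(1, 4), 310), 195875)) = Mul(822583, Add(Rational(155, 2), 195875)) = Mul(822583, Rational(391905, 2)) = Rational(322374390615, 2)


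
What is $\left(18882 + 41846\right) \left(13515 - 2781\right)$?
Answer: $651854352$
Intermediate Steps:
$\left(18882 + 41846\right) \left(13515 - 2781\right) = 60728 \cdot 10734 = 651854352$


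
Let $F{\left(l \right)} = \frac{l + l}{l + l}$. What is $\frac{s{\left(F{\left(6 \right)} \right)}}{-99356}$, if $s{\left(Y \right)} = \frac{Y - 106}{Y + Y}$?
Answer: $\frac{105}{198712} \approx 0.0005284$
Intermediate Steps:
$F{\left(l \right)} = 1$ ($F{\left(l \right)} = \frac{2 l}{2 l} = 2 l \frac{1}{2 l} = 1$)
$s{\left(Y \right)} = \frac{-106 + Y}{2 Y}$
$\frac{s{\left(F{\left(6 \right)} \right)}}{-99356} = \frac{\frac{1}{2} \cdot 1^{-1} \left(-106 + 1\right)}{-99356} = \frac{1}{2} \cdot 1 \left(-105\right) \left(- \frac{1}{99356}\right) = \left(- \frac{105}{2}\right) \left(- \frac{1}{99356}\right) = \frac{105}{198712}$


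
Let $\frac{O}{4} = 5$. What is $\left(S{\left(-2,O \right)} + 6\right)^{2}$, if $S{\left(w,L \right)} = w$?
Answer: $16$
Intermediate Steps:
$O = 20$ ($O = 4 \cdot 5 = 20$)
$\left(S{\left(-2,O \right)} + 6\right)^{2} = \left(-2 + 6\right)^{2} = 4^{2} = 16$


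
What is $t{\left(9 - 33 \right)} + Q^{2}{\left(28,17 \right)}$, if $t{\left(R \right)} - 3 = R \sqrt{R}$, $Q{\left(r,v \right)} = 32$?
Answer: $1027 - 48 i \sqrt{6} \approx 1027.0 - 117.58 i$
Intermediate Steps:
$t{\left(R \right)} = 3 + R^{\frac{3}{2}}$ ($t{\left(R \right)} = 3 + R \sqrt{R} = 3 + R^{\frac{3}{2}}$)
$t{\left(9 - 33 \right)} + Q^{2}{\left(28,17 \right)} = \left(3 + \left(9 - 33\right)^{\frac{3}{2}}\right) + 32^{2} = \left(3 + \left(9 - 33\right)^{\frac{3}{2}}\right) + 1024 = \left(3 + \left(-24\right)^{\frac{3}{2}}\right) + 1024 = \left(3 - 48 i \sqrt{6}\right) + 1024 = 1027 - 48 i \sqrt{6}$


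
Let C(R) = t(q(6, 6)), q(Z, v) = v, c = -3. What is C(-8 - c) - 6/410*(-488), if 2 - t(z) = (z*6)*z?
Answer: -42406/205 ≈ -206.86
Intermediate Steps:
t(z) = 2 - 6*z² (t(z) = 2 - z*6*z = 2 - 6*z*z = 2 - 6*z²)
C(R) = -214 (C(R) = 2 - 6*6² = 2 - 6*36 = 2 - 216 = -214)
C(-8 - c) - 6/410*(-488) = -214 - 6/410*(-488) = -214 - 6*1/410*(-488) = -214 - 3/205*(-488) = -214 + 1464/205 = -42406/205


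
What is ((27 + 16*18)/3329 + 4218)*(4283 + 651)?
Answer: 69283410558/3329 ≈ 2.0812e+7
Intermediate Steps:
((27 + 16*18)/3329 + 4218)*(4283 + 651) = ((27 + 288)*(1/3329) + 4218)*4934 = (315*(1/3329) + 4218)*4934 = (315/3329 + 4218)*4934 = (14042037/3329)*4934 = 69283410558/3329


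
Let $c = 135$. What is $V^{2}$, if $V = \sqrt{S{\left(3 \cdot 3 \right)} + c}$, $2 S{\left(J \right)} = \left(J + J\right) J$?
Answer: $216$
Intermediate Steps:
$S{\left(J \right)} = J^{2}$ ($S{\left(J \right)} = \frac{\left(J + J\right) J}{2} = \frac{2 J J}{2} = \frac{2 J^{2}}{2} = J^{2}$)
$V = 6 \sqrt{6}$ ($V = \sqrt{\left(3 \cdot 3\right)^{2} + 135} = \sqrt{9^{2} + 135} = \sqrt{81 + 135} = \sqrt{216} = 6 \sqrt{6} \approx 14.697$)
$V^{2} = \left(6 \sqrt{6}\right)^{2} = 216$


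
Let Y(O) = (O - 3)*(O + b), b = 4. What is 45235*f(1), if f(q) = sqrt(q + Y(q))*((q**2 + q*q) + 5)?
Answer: 949935*I ≈ 9.4994e+5*I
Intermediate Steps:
Y(O) = (-3 + O)*(4 + O) (Y(O) = (O - 3)*(O + 4) = (-3 + O)*(4 + O))
f(q) = sqrt(-12 + q**2 + 2*q)*(5 + 2*q**2) (f(q) = sqrt(q + (-12 + q + q**2))*((q**2 + q*q) + 5) = sqrt(-12 + q**2 + 2*q)*((q**2 + q**2) + 5) = sqrt(-12 + q**2 + 2*q)*(2*q**2 + 5) = sqrt(-12 + q**2 + 2*q)*(5 + 2*q**2))
45235*f(1) = 45235*(sqrt(-12 + 1**2 + 2*1)*(5 + 2*1**2)) = 45235*(sqrt(-12 + 1 + 2)*(5 + 2*1)) = 45235*(sqrt(-9)*(5 + 2)) = 45235*((3*I)*7) = 45235*(21*I) = 949935*I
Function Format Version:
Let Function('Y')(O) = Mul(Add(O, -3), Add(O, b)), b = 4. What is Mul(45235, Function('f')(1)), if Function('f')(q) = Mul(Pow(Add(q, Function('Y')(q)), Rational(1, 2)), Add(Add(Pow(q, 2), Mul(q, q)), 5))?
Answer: Mul(949935, I) ≈ Mul(9.4994e+5, I)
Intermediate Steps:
Function('Y')(O) = Mul(Add(-3, O), Add(4, O)) (Function('Y')(O) = Mul(Add(O, -3), Add(O, 4)) = Mul(Add(-3, O), Add(4, O)))
Function('f')(q) = Mul(Pow(Add(-12, Pow(q, 2), Mul(2, q)), Rational(1, 2)), Add(5, Mul(2, Pow(q, 2)))) (Function('f')(q) = Mul(Pow(Add(q, Add(-12, q, Pow(q, 2))), Rational(1, 2)), Add(Add(Pow(q, 2), Mul(q, q)), 5)) = Mul(Pow(Add(-12, Pow(q, 2), Mul(2, q)), Rational(1, 2)), Add(Add(Pow(q, 2), Pow(q, 2)), 5)) = Mul(Pow(Add(-12, Pow(q, 2), Mul(2, q)), Rational(1, 2)), Add(Mul(2, Pow(q, 2)), 5)) = Mul(Pow(Add(-12, Pow(q, 2), Mul(2, q)), Rational(1, 2)), Add(5, Mul(2, Pow(q, 2)))))
Mul(45235, Function('f')(1)) = Mul(45235, Mul(Pow(Add(-12, Pow(1, 2), Mul(2, 1)), Rational(1, 2)), Add(5, Mul(2, Pow(1, 2))))) = Mul(45235, Mul(Pow(Add(-12, 1, 2), Rational(1, 2)), Add(5, Mul(2, 1)))) = Mul(45235, Mul(Pow(-9, Rational(1, 2)), Add(5, 2))) = Mul(45235, Mul(Mul(3, I), 7)) = Mul(45235, Mul(21, I)) = Mul(949935, I)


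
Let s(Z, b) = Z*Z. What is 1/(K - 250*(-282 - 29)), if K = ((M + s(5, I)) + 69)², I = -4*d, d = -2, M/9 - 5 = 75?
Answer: 1/740346 ≈ 1.3507e-6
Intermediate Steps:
M = 720 (M = 45 + 9*75 = 45 + 675 = 720)
I = 8 (I = -4*(-2) = 8)
s(Z, b) = Z²
K = 662596 (K = ((720 + 5²) + 69)² = ((720 + 25) + 69)² = (745 + 69)² = 814² = 662596)
1/(K - 250*(-282 - 29)) = 1/(662596 - 250*(-282 - 29)) = 1/(662596 - 250*(-311)) = 1/(662596 + 77750) = 1/740346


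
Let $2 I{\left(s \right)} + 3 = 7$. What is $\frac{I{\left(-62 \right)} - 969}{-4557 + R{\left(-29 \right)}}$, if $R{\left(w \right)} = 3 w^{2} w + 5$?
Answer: $\frac{967}{77719} \approx 0.012442$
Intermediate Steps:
$R{\left(w \right)} = 5 + 3 w^{3}$ ($R{\left(w \right)} = 3 w^{3} + 5 = 5 + 3 w^{3}$)
$I{\left(s \right)} = 2$ ($I{\left(s \right)} = - \frac{3}{2} + \frac{1}{2} \cdot 7 = - \frac{3}{2} + \frac{7}{2} = 2$)
$\frac{I{\left(-62 \right)} - 969}{-4557 + R{\left(-29 \right)}} = \frac{2 - 969}{-4557 + \left(5 + 3 \left(-29\right)^{3}\right)} = - \frac{967}{-4557 + \left(5 + 3 \left(-24389\right)\right)} = - \frac{967}{-4557 + \left(5 - 73167\right)} = - \frac{967}{-4557 - 73162} = - \frac{967}{-77719} = \left(-967\right) \left(- \frac{1}{77719}\right) = \frac{967}{77719}$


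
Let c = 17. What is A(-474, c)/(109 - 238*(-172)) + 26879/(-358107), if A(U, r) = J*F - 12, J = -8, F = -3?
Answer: -1098951271/14698501815 ≈ -0.074766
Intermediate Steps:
A(U, r) = 12 (A(U, r) = -8*(-3) - 12 = 24 - 12 = 12)
A(-474, c)/(109 - 238*(-172)) + 26879/(-358107) = 12/(109 - 238*(-172)) + 26879/(-358107) = 12/(109 + 40936) + 26879*(-1/358107) = 12/41045 - 26879/358107 = -1098951271/14698501815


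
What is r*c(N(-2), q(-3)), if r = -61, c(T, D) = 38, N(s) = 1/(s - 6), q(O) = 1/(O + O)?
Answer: -2318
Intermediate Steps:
q(O) = 1/(2*O)
N(s) = 1/(-6 + s)
r*c(N(-2), q(-3)) = -61*38 = -2318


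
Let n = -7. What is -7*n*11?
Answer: 539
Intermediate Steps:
-7*n*11 = -7*(-7)*11 = 49*11 = 539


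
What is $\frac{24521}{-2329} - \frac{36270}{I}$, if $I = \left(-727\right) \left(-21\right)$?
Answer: $- \frac{152944979}{11852281} \approx -12.904$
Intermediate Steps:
$I = 15267$
$\frac{24521}{-2329} - \frac{36270}{I} = \frac{24521}{-2329} - \frac{36270}{15267} = 24521 \left(- \frac{1}{2329}\right) - \frac{12090}{5089} = - \frac{24521}{2329} - \frac{12090}{5089} = - \frac{152944979}{11852281}$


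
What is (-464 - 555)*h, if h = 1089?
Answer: -1109691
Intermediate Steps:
(-464 - 555)*h = (-464 - 555)*1089 = -1019*1089 = -1109691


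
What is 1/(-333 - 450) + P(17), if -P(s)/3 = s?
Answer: -39934/783 ≈ -51.001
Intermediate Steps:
P(s) = -3*s
1/(-333 - 450) + P(17) = 1/(-333 - 450) - 3*17 = 1/(-783) - 51 = -1/783 - 51 = -39934/783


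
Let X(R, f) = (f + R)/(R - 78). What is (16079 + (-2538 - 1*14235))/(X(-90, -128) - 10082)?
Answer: 58296/846779 ≈ 0.068844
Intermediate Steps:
X(R, f) = (R + f)/(-78 + R)
(16079 + (-2538 - 1*14235))/(X(-90, -128) - 10082) = (16079 + (-2538 - 1*14235))/((-90 - 128)/(-78 - 90) - 10082) = (16079 + (-2538 - 14235))/(-218/(-168) - 10082) = (16079 - 16773)/(-1/168*(-218) - 10082) = -694/(109/84 - 10082) = -694/(-846779/84) = -694*(-84/846779) = 58296/846779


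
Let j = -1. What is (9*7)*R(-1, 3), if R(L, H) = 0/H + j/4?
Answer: -63/4 ≈ -15.750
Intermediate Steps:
R(L, H) = -¼ (R(L, H) = 0/H - 1/4 = 0 - 1*¼ = 0 - ¼ = -¼)
(9*7)*R(-1, 3) = (9*7)*(-¼) = 63*(-¼) = -63/4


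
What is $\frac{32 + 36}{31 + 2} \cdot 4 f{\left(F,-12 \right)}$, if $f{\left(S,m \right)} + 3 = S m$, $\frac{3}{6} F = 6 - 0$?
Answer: $- \frac{13328}{11} \approx -1211.6$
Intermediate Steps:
$F = 12$ ($F = 2 \left(6 - 0\right) = 2 \left(6 + 0\right) = 2 \cdot 6 = 12$)
$f{\left(S,m \right)} = -3 + S m$
$\frac{32 + 36}{31 + 2} \cdot 4 f{\left(F,-12 \right)} = \frac{32 + 36}{31 + 2} \cdot 4 \left(-3 + 12 \left(-12\right)\right) = \frac{68}{33} \cdot 4 \left(-3 - 144\right) = 68 \cdot \frac{1}{33} \cdot 4 \left(-147\right) = \frac{68}{33} \left(-588\right) = - \frac{13328}{11}$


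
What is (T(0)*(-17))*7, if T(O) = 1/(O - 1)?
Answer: 119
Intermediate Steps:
T(O) = 1/(-1 + O)
(T(0)*(-17))*7 = (-17/(-1 + 0))*7 = (-17/(-1))*7 = -1*(-17)*7 = 17*7 = 119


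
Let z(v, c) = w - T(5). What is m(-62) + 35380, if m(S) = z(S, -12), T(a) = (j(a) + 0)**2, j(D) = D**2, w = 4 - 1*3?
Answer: 34756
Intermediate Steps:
w = 1 (w = 4 - 3 = 1)
T(a) = a**4 (T(a) = (a**2 + 0)**2 = (a**2)**2 = a**4)
z(v, c) = -624 (z(v, c) = 1 - 1*5**4 = 1 - 1*625 = 1 - 625 = -624)
m(S) = -624
m(-62) + 35380 = -624 + 35380 = 34756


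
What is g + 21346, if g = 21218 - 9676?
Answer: 32888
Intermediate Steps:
g = 11542
g + 21346 = 11542 + 21346 = 32888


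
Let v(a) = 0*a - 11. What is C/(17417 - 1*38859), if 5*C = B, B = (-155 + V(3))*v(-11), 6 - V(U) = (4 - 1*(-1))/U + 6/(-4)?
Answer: -1969/128652 ≈ -0.015305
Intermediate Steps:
V(U) = 15/2 - 5/U (V(U) = 6 - ((4 - 1*(-1))/U + 6/(-4)) = 6 - ((4 + 1)/U + 6*(-1/4)) = 6 - (5/U - 3/2) = 6 - (-3/2 + 5/U) = 6 + (3/2 - 5/U) = 15/2 - 5/U)
v(a) = -11 (v(a) = 0 - 11 = -11)
B = 9845/6 (B = (-155 + (15/2 - 5/3))*(-11) = (-155 + 35/6)*(-11) = -895/6*(-11) = 9845/6 ≈ 1640.8)
C = 1969/6 (C = (1/5)*(9845/6) = 1969/6 ≈ 328.17)
C/(17417 - 1*38859) = 1969/(6*(17417 - 1*38859)) = 1969/(6*(17417 - 38859)) = (1969/6)/(-21442) = (1969/6)*(-1/21442) = -1969/128652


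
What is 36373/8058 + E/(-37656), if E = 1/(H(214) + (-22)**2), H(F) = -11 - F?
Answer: 59123728189/13098150072 ≈ 4.5139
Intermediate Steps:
E = 1/259 (E = 1/((-11 - 1*214) + (-22)**2) = 1/((-11 - 214) + 484) = 1/(-225 + 484) = 1/259 ≈ 0.0038610)
36373/8058 + E/(-37656) = 36373/8058 + (1/259)/(-37656) = 36373*(1/8058) + (1/259)*(-1/37656) = 36373/8058 - 1/9752904 = 59123728189/13098150072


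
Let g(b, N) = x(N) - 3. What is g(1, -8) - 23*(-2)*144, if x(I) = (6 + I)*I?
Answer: 6637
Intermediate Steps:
x(I) = I*(6 + I)
g(b, N) = -3 + N*(6 + N) (g(b, N) = N*(6 + N) - 3 = -3 + N*(6 + N))
g(1, -8) - 23*(-2)*144 = (-3 - 8*(6 - 8)) - 23*(-2)*144 = (-3 - 8*(-2)) + 46*144 = (-3 + 16) + 6624 = 13 + 6624 = 6637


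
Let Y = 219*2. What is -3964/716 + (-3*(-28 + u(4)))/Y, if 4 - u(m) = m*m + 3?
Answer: -136989/26134 ≈ -5.2418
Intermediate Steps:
u(m) = 1 - m² (u(m) = 4 - (m*m + 3) = 4 - (m² + 3) = 4 - (3 + m²) = 4 + (-3 - m²) = 1 - m²)
Y = 438
-3964/716 + (-3*(-28 + u(4)))/Y = -3964/716 - 3*(-28 + (1 - 1*4²))/438 = -3964*1/716 - 3*(-28 + (1 - 1*16))*(1/438) = -991/179 - 3*(-28 + (1 - 16))*(1/438) = -991/179 - 3*(-28 - 15)*(1/438) = -991/179 - 3*(-43)*(1/438) = -991/179 + 129*(1/438) = -991/179 + 43/146 = -136989/26134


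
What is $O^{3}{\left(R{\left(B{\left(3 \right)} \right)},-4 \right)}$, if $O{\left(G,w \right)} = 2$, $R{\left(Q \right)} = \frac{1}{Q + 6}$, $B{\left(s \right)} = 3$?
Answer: $8$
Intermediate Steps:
$R{\left(Q \right)} = \frac{1}{6 + Q}$
$O^{3}{\left(R{\left(B{\left(3 \right)} \right)},-4 \right)} = 2^{3} = 8$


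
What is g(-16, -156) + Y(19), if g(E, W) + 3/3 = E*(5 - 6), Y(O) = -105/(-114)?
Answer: 605/38 ≈ 15.921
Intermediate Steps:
Y(O) = 35/38 (Y(O) = -105*(-1/114) = 35/38)
g(E, W) = -1 - E (g(E, W) = -1 + E*(5 - 6) = -1 + E*(-1) = -1 - E)
g(-16, -156) + Y(19) = (-1 - 1*(-16)) + 35/38 = (-1 + 16) + 35/38 = 15 + 35/38 = 605/38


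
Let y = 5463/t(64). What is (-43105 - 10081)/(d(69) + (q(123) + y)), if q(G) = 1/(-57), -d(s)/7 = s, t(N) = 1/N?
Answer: -1515801/9950746 ≈ -0.15233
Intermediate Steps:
d(s) = -7*s
q(G) = -1/57
y = 349632 (y = 5463/(1/64) = 5463*64 = 349632)
(-43105 - 10081)/(d(69) + (q(123) + y)) = (-43105 - 10081)/(-7*69 + (-1/57 + 349632)) = -53186/(-483 + 19929023/57) = -53186/19901492/57 = -53186*57/19901492 = -1515801/9950746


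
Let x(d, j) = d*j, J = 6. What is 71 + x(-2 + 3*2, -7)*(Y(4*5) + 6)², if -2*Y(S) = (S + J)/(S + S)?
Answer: -332303/400 ≈ -830.76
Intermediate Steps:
Y(S) = -(6 + S)/(4*S) (Y(S) = -(S + 6)/(2*(S + S)) = -(6 + S)/(2*(2*S)) = -(6 + S)*1/(2*S)/2 = -(6 + S)/(4*S))
71 + x(-2 + 3*2, -7)*(Y(4*5) + 6)² = 71 + ((-2 + 3*2)*(-7))*((-6 - 4*5)/(4*((4*5))) + 6)² = 71 + ((-2 + 6)*(-7))*((¼)*(-6 - 1*20)/20 + 6)² = 71 + (4*(-7))*((¼)*(1/20)*(-6 - 20) + 6)² = 71 - 28*((¼)*(1/20)*(-26) + 6)² = 71 - 28*(-13/40 + 6)² = 71 - 28*(227/40)² = 71 - 28*51529/1600 = 71 - 360703/400 = -332303/400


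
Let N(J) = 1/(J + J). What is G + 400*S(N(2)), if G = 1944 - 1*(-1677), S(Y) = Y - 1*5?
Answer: 1721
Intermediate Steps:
N(J) = 1/(2*J)
S(Y) = -5 + Y (S(Y) = Y - 5 = -5 + Y)
G = 3621 (G = 1944 + 1677 = 3621)
G + 400*S(N(2)) = 3621 + 400*(-5 + (½)/2) = 3621 + 400*(-5 + (½)*(½)) = 3621 + 400*(-5 + ¼) = 3621 + 400*(-19/4) = 3621 - 1900 = 1721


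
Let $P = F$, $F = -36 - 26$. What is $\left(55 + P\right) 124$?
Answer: $-868$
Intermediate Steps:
$F = -62$
$P = -62$
$\left(55 + P\right) 124 = \left(55 - 62\right) 124 = \left(-7\right) 124 = -868$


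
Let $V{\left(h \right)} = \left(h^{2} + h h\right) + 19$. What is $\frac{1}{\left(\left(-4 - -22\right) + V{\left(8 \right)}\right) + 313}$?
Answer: $\frac{1}{478} \approx 0.002092$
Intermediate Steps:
$V{\left(h \right)} = 19 + 2 h^{2}$ ($V{\left(h \right)} = \left(h^{2} + h^{2}\right) + 19 = 2 h^{2} + 19 = 19 + 2 h^{2}$)
$\frac{1}{\left(\left(-4 - -22\right) + V{\left(8 \right)}\right) + 313} = \frac{1}{\left(\left(-4 - -22\right) + \left(19 + 2 \cdot 8^{2}\right)\right) + 313} = \frac{1}{\left(\left(-4 + 22\right) + \left(19 + 2 \cdot 64\right)\right) + 313} = \frac{1}{\left(18 + \left(19 + 128\right)\right) + 313} = \frac{1}{\left(18 + 147\right) + 313} = \frac{1}{165 + 313} = \frac{1}{478}$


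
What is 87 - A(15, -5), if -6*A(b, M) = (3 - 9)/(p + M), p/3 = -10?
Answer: 3046/35 ≈ 87.029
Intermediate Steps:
p = -30 (p = 3*(-10) = -30)
A(b, M) = 1/(-30 + M) (A(b, M) = -(3 - 9)/(6*(-30 + M)) = -(-1)/(-30 + M) = 1/(-30 + M))
87 - A(15, -5) = 87 - 1/(-30 - 5) = 87 - 1/(-35) = 87 - 1*(-1/35) = 87 + 1/35 = 3046/35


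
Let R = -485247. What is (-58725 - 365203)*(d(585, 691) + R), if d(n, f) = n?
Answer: 205461792336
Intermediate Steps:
(-58725 - 365203)*(d(585, 691) + R) = (-58725 - 365203)*(585 - 485247) = -423928*(-484662) = 205461792336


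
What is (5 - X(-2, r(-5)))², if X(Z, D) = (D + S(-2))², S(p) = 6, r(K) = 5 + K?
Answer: 961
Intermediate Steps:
X(Z, D) = (6 + D)² (X(Z, D) = (D + 6)² = (6 + D)²)
(5 - X(-2, r(-5)))² = (5 - (6 + (5 - 5))²)² = (5 - (6 + 0)²)² = (5 - 1*6²)² = (5 - 1*36)² = (5 - 36)² = (-31)² = 961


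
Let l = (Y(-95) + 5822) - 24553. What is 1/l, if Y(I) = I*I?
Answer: -1/9706 ≈ -0.00010303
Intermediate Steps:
Y(I) = I²
l = -9706 (l = ((-95)² + 5822) - 24553 = (9025 + 5822) - 24553 = 14847 - 24553 = -9706)
1/l = 1/(-9706) = -1/9706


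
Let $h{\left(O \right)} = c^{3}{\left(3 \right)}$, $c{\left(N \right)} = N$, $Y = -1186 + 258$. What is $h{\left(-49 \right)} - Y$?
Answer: $955$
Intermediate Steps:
$Y = -928$
$h{\left(O \right)} = 27$ ($h{\left(O \right)} = 3^{3} = 27$)
$h{\left(-49 \right)} - Y = 27 - -928 = 27 + 928 = 955$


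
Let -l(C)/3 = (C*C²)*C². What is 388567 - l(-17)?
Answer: -3871004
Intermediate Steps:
l(C) = -3*C⁵ (l(C) = -3*C*C²*C² = -3*C³*C² = -3*C⁵)
388567 - l(-17) = 388567 - (-3)*(-17)⁵ = 388567 - (-3)*(-1419857) = 388567 - 1*4259571 = 388567 - 4259571 = -3871004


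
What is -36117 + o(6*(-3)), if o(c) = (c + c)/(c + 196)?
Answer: -3214431/89 ≈ -36117.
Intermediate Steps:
o(c) = 2*c/(196 + c) (o(c) = (2*c)/(196 + c) = 2*c/(196 + c))
-36117 + o(6*(-3)) = -36117 + 2*(6*(-3))/(196 + 6*(-3)) = -36117 + 2*(-18)/(196 - 18) = -36117 + 2*(-18)/178 = -36117 + 2*(-18)*(1/178) = -36117 - 18/89 = -3214431/89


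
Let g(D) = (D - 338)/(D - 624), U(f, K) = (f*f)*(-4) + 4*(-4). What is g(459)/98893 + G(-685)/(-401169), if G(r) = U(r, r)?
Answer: 928067798987/198364029585 ≈ 4.6786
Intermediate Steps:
U(f, K) = -16 - 4*f² (U(f, K) = f²*(-4) - 16 = -4*f² - 16 = -16 - 4*f²)
G(r) = -16 - 4*r²
g(D) = (-338 + D)/(-624 + D)
g(459)/98893 + G(-685)/(-401169) = ((-338 + 459)/(-624 + 459))/98893 + (-16 - 4*(-685)²)/(-401169) = (121/(-165))*(1/98893) + (-16 - 4*469225)*(-1/401169) = -1/165*121*(1/98893) + (-16 - 1876900)*(-1/401169) = -11/15*1/98893 - 1876916*(-1/401169) = -11/1483395 + 1876916/401169 = 928067798987/198364029585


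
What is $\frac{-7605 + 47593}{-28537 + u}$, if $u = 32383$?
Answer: $\frac{19994}{1923} \approx 10.397$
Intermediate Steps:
$\frac{-7605 + 47593}{-28537 + u} = \frac{-7605 + 47593}{-28537 + 32383} = \frac{39988}{3846} = 39988 \cdot \frac{1}{3846} = \frac{19994}{1923}$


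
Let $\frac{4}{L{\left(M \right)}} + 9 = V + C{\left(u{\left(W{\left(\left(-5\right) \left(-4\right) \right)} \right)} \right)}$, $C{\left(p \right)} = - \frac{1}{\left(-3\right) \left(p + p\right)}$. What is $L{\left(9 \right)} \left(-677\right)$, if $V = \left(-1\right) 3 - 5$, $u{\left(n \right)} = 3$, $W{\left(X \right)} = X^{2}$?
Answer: $\frac{48744}{305} \approx 159.82$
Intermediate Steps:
$C{\left(p \right)} = \frac{1}{6 p}$ ($C{\left(p \right)} = - \frac{1}{\left(-3\right) 2 p} = - \frac{1}{\left(-6\right) p} = - \frac{-1}{6 p} = \frac{1}{6 p}$)
$V = -8$ ($V = -3 - 5 = -8$)
$L{\left(M \right)} = - \frac{72}{305}$ ($L{\left(M \right)} = \frac{4}{-9 - \left(8 - \frac{1}{6 \cdot 3}\right)} = \frac{4}{-9 + \left(-8 + \frac{1}{6} \cdot \frac{1}{3}\right)} = \frac{4}{-9 + \left(-8 + \frac{1}{18}\right)} = \frac{4}{-9 - \frac{143}{18}} = \frac{4}{- \frac{305}{18}} = 4 \left(- \frac{18}{305}\right) = - \frac{72}{305}$)
$L{\left(9 \right)} \left(-677\right) = \left(- \frac{72}{305}\right) \left(-677\right) = \frac{48744}{305}$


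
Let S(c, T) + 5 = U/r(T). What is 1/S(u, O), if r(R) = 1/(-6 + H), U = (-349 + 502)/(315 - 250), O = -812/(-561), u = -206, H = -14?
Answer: -13/677 ≈ -0.019202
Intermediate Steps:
O = 812/561 (O = -812*(-1/561) = 812/561 ≈ 1.4474)
U = 153/65 ≈ 2.3538
r(R) = -1/20 (r(R) = 1/(-6 - 14) = 1/(-20) = -1/20)
S(c, T) = -677/13 (S(c, T) = -5 + 153/(65*(-1/20)) = -5 + (153/65)*(-20) = -5 - 612/13 = -677/13)
1/S(u, O) = 1/(-677/13) = -13/677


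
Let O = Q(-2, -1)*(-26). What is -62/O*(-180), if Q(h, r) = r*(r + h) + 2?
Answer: -1116/13 ≈ -85.846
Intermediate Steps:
Q(h, r) = 2 + r*(h + r) (Q(h, r) = r*(h + r) + 2 = 2 + r*(h + r))
O = -130 (O = (2 + (-1)**2 - 2*(-1))*(-26) = (2 + 1 + 2)*(-26) = 5*(-26) = -130)
-62/O*(-180) = -62/(-130)*(-180) = -62*(-1/130)*(-180) = (31/65)*(-180) = -1116/13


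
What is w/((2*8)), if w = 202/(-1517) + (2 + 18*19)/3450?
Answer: -43763/20934600 ≈ -0.0020905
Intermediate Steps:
w = -87526/2616825 (w = 202*(-1/1517) + (2 + 342)*(1/3450) = -202/1517 + 344*(1/3450) = -202/1517 + 172/1725 = -87526/2616825 ≈ -0.033447)
w/((2*8)) = -87526/(2616825*(2*8)) = -87526/2616825/16 = -87526/2616825*1/16 = -43763/20934600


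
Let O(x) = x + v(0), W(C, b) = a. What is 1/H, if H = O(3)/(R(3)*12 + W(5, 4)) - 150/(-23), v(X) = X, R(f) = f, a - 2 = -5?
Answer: 253/1673 ≈ 0.15123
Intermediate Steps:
a = -3 (a = 2 - 5 = -3)
W(C, b) = -3
O(x) = x (O(x) = x + 0 = x)
H = 1673/253 (H = 3/(3*12 - 3) - 150/(-23) = 3/(36 - 3) - 150*(-1/23) = 3/33 + 150/23 = 3*(1/33) + 150/23 = 1/11 + 150/23 = 1673/253 ≈ 6.6126)
1/H = 1/(1673/253) = 253/1673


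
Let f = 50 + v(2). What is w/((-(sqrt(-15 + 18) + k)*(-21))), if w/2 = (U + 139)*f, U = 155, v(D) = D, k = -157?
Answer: -114296/12323 - 728*sqrt(3)/12323 ≈ -9.3773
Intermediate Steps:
f = 52 (f = 50 + 2 = 52)
w = 30576 (w = 2*((155 + 139)*52) = 2*(294*52) = 2*15288 = 30576)
w/((-(sqrt(-15 + 18) + k)*(-21))) = 30576/((-(sqrt(-15 + 18) - 157)*(-21))) = 30576/((-(sqrt(3) - 157)*(-21))) = 30576/((-(-157 + sqrt(3))*(-21))) = 30576/((-(3297 - 21*sqrt(3)))) = 30576/(-3297 + 21*sqrt(3))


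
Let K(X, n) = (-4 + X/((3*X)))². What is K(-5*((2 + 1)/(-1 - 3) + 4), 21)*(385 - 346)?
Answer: 1573/3 ≈ 524.33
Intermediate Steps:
K(X, n) = 121/9 (K(X, n) = (-4 + X*(1/(3*X)))² = (-4 + ⅓)² = (-11/3)² = 121/9)
K(-5*((2 + 1)/(-1 - 3) + 4), 21)*(385 - 346) = 121*(385 - 346)/9 = (121/9)*39 = 1573/3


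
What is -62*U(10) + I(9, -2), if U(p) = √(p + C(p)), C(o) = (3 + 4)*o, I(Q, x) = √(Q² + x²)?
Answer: √85 - 248*√5 ≈ -545.33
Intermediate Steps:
C(o) = 7*o
U(p) = 2*√2*√p (U(p) = √(p + 7*p) = √(8*p) = 2*√2*√p)
-62*U(10) + I(9, -2) = -124*√2*√10 + √(9² + (-2)²) = -248*√5 + √(81 + 4) = -248*√5 + √85 = √85 - 248*√5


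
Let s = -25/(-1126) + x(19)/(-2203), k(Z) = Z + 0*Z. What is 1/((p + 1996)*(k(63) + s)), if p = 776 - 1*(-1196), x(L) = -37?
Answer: 1240289/310244331584 ≈ 3.9978e-6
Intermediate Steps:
k(Z) = Z (k(Z) = Z + 0 = Z)
s = 96737/2480578 (s = -25/(-1126) - 37/(-2203) = -25*(-1/1126) - 37*(-1/2203) = 25/1126 + 37/2203 = 96737/2480578 ≈ 0.038998)
p = 1972 (p = 776 + 1196 = 1972)
1/((p + 1996)*(k(63) + s)) = 1/((1972 + 1996)*(63 + 96737/2480578)) = 1/(3968*(156373151/2480578)) = 1/(310244331584/1240289) = 1240289/310244331584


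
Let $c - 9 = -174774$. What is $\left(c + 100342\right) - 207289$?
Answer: $-281712$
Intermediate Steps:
$c = -174765$ ($c = 9 - 174774 = -174765$)
$\left(c + 100342\right) - 207289 = \left(-174765 + 100342\right) - 207289 = -74423 - 207289 = -281712$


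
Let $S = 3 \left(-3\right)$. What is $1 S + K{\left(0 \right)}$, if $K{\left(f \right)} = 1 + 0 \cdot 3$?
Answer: $-8$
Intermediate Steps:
$K{\left(f \right)} = 1$ ($K{\left(f \right)} = 1 + 0 = 1$)
$S = -9$
$1 S + K{\left(0 \right)} = 1 \left(-9\right) + 1 = -9 + 1 = -8$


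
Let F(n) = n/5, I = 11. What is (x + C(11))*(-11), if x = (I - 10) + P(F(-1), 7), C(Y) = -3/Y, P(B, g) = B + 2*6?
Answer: -689/5 ≈ -137.80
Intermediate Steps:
F(n) = n/5 (F(n) = n*(⅕) = n/5)
P(B, g) = 12 + B (P(B, g) = B + 12 = 12 + B)
x = 64/5 (x = (11 - 10) + (12 + (⅕)*(-1)) = 1 + (12 - ⅕) = 1 + 59/5 = 64/5 ≈ 12.800)
(x + C(11))*(-11) = (64/5 - 3/11)*(-11) = (689/55)*(-11) = -689/5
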